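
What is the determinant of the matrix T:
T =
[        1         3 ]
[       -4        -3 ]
det(T) = 9

For a 2×2 matrix [[a, b], [c, d]], det = a*d - b*c.
det(T) = (1)*(-3) - (3)*(-4) = -3 + 12 = 9.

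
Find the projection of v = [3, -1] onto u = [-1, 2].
[1, -2]

The projection of v onto u is proj_u(v) = ((v·u) / (u·u)) · u.
v·u = (3)*(-1) + (-1)*(2) = -5.
u·u = (-1)*(-1) + (2)*(2) = 5.
coefficient = -5 / 5 = -1.
proj_u(v) = -1 · [-1, 2] = [1, -2].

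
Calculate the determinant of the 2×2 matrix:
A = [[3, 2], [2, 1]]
-1

For A = [[a, b], [c, d]], det(A) = a*d - b*c.
det(A) = (3)*(1) - (2)*(2) = 3 - 4 = -1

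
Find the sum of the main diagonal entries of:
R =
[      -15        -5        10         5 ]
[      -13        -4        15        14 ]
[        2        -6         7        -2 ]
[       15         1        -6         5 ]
tr(R) = -15 - 4 + 7 + 5 = -7

The trace of a square matrix is the sum of its diagonal entries.
Diagonal entries of R: R[0][0] = -15, R[1][1] = -4, R[2][2] = 7, R[3][3] = 5.
tr(R) = -15 - 4 + 7 + 5 = -7.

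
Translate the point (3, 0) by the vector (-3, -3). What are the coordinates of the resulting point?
(0, -3)

Translation by (-3, -3):
x' = 3 + -3 = 0
y' = 0 + -3 = -3
Homogeneous matrix: [[1, 0, -3], [0, 1, -3], [0, 0, 1]]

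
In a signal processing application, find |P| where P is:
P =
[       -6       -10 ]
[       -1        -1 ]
det(P) = -4

For a 2×2 matrix [[a, b], [c, d]], det = a*d - b*c.
det(P) = (-6)*(-1) - (-10)*(-1) = 6 - 10 = -4.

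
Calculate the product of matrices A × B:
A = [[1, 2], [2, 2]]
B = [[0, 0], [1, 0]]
[[2, 0], [2, 0]]

Matrix multiplication:
C[0][0] = 1×0 + 2×1 = 2
C[0][1] = 1×0 + 2×0 = 0
C[1][0] = 2×0 + 2×1 = 2
C[1][1] = 2×0 + 2×0 = 0
Result: [[2, 0], [2, 0]]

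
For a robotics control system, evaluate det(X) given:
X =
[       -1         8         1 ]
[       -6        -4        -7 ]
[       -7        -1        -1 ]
det(X) = 325

Expand along row 0 (cofactor expansion): det(X) = a*(e*i - f*h) - b*(d*i - f*g) + c*(d*h - e*g), where the 3×3 is [[a, b, c], [d, e, f], [g, h, i]].
Minor M_00 = (-4)*(-1) - (-7)*(-1) = 4 - 7 = -3.
Minor M_01 = (-6)*(-1) - (-7)*(-7) = 6 - 49 = -43.
Minor M_02 = (-6)*(-1) - (-4)*(-7) = 6 - 28 = -22.
det(X) = (-1)*(-3) - (8)*(-43) + (1)*(-22) = 3 + 344 - 22 = 325.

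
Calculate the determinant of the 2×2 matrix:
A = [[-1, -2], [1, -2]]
4

For A = [[a, b], [c, d]], det(A) = a*d - b*c.
det(A) = (-1)*(-2) - (-2)*(1) = 2 - -2 = 4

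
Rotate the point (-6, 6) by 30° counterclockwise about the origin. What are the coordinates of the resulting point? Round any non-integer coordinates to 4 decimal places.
(-8.1962, 2.1962)

Rotation matrix R(θ) = [[cos θ, -sin θ], [sin θ, cos θ]]; for θ = 30°:
R = [[√3/2, -1/2], [1/2, √3/2]]
Result: R × [-6, 6]ᵀ = [√3/2·-6 + (-1/2)·6, 1/2·-6 + (√3/2)·6]ᵀ = (-8.1962, 2.1962)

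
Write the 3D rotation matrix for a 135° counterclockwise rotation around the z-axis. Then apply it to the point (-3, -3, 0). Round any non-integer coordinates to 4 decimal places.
R = [[-√2/2, -√2/2, 0], [√2/2, -√2/2, 0], [0, 0, 1]]; R·(-3, -3, 0) = (4.2426, 0.0000, 0.0000)

Rotation matrix for 135° around z-axis:
cos(135°) = -√2/2, sin(135°) = √2/2
R = [[-√2/2, -√2/2, 0], [√2/2, -√2/2, 0], [0, 0, 1]]
Apply to (-3, -3, 0): R·[-3, -3, 0]ᵀ = (4.2426, 0.0000, 0.0000)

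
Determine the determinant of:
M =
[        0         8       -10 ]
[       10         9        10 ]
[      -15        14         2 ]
det(M) = -4110

Expand along row 0 (cofactor expansion): det(M) = a*(e*i - f*h) - b*(d*i - f*g) + c*(d*h - e*g), where the 3×3 is [[a, b, c], [d, e, f], [g, h, i]].
Minor M_00 = (9)*(2) - (10)*(14) = 18 - 140 = -122.
Minor M_01 = (10)*(2) - (10)*(-15) = 20 + 150 = 170.
Minor M_02 = (10)*(14) - (9)*(-15) = 140 + 135 = 275.
det(M) = (0)*(-122) - (8)*(170) + (-10)*(275) = 0 - 1360 - 2750 = -4110.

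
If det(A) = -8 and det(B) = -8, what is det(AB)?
64

Use the multiplicative property of determinants: det(AB) = det(A)*det(B).
det(AB) = (-8)*(-8) = 64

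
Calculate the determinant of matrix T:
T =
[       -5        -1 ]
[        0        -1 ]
det(T) = 5

For a 2×2 matrix [[a, b], [c, d]], det = a*d - b*c.
det(T) = (-5)*(-1) - (-1)*(0) = 5 - 0 = 5.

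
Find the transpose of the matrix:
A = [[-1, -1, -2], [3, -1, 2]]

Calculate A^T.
[[-1, 3], [-1, -1], [-2, 2]]

The transpose sends entry (i,j) to (j,i); rows become columns.
Row 0 of A: [-1, -1, -2] -> column 0 of A^T.
Row 1 of A: [3, -1, 2] -> column 1 of A^T.
A^T = [[-1, 3], [-1, -1], [-2, 2]]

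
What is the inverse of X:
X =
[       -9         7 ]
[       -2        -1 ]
det(X) = 23
X⁻¹ =
[    -1/23     -7/23 ]
[     2/23     -9/23 ]

For a 2×2 matrix X = [[a, b], [c, d]] with det(X) ≠ 0, X⁻¹ = (1/det(X)) * [[d, -b], [-c, a]].
det(X) = (-9)*(-1) - (7)*(-2) = 9 + 14 = 23.
X⁻¹ = (1/23) * [[-1, -7], [2, -9]].
Dividing each entry by 23 and reducing:
X⁻¹ =
[    -1/23     -7/23 ]
[     2/23     -9/23 ]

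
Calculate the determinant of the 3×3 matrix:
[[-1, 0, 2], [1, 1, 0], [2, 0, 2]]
-6

Expansion along first row:
det = -1·det([[1,0],[0,2]]) - 0·det([[1,0],[2,2]]) + 2·det([[1,1],[2,0]])
    = -1·(1·2 - 0·0) - 0·(1·2 - 0·2) + 2·(1·0 - 1·2)
    = -1·2 - 0·2 + 2·-2
    = -2 + 0 + -4 = -6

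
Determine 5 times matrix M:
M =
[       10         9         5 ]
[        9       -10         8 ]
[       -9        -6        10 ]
5M =
[       50        45        25 ]
[       45       -50        40 ]
[      -45       -30        50 ]

Scalar multiplication is elementwise: (5M)[i][j] = 5 * M[i][j].
  (5M)[0][0] = 5 * (10) = 50
  (5M)[0][1] = 5 * (9) = 45
  (5M)[0][2] = 5 * (5) = 25
  (5M)[1][0] = 5 * (9) = 45
  (5M)[1][1] = 5 * (-10) = -50
  (5M)[1][2] = 5 * (8) = 40
  (5M)[2][0] = 5 * (-9) = -45
  (5M)[2][1] = 5 * (-6) = -30
  (5M)[2][2] = 5 * (10) = 50
5M =
[       50        45        25 ]
[       45       -50        40 ]
[      -45       -30        50 ]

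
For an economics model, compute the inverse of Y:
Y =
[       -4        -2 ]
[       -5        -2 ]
det(Y) = -2
Y⁻¹ =
[        1        -1 ]
[     -5/2         2 ]

For a 2×2 matrix Y = [[a, b], [c, d]] with det(Y) ≠ 0, Y⁻¹ = (1/det(Y)) * [[d, -b], [-c, a]].
det(Y) = (-4)*(-2) - (-2)*(-5) = 8 - 10 = -2.
Y⁻¹ = (1/-2) * [[-2, 2], [5, -4]].
Dividing each entry by -2 and reducing:
Y⁻¹ =
[        1        -1 ]
[     -5/2         2 ]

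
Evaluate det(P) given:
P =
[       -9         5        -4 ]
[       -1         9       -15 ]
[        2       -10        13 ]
det(P) = 244

Expand along row 0 (cofactor expansion): det(P) = a*(e*i - f*h) - b*(d*i - f*g) + c*(d*h - e*g), where the 3×3 is [[a, b, c], [d, e, f], [g, h, i]].
Minor M_00 = (9)*(13) - (-15)*(-10) = 117 - 150 = -33.
Minor M_01 = (-1)*(13) - (-15)*(2) = -13 + 30 = 17.
Minor M_02 = (-1)*(-10) - (9)*(2) = 10 - 18 = -8.
det(P) = (-9)*(-33) - (5)*(17) + (-4)*(-8) = 297 - 85 + 32 = 244.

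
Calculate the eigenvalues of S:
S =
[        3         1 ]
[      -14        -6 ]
λ = -4, 1

Solve det(S - λI) = 0. For a 2×2 matrix the characteristic equation is λ² - (trace)λ + det = 0.
trace(S) = a + d = 3 - 6 = -3.
det(S) = a*d - b*c = (3)*(-6) - (1)*(-14) = -18 + 14 = -4.
Characteristic equation: λ² - (-3)λ + (-4) = 0.
Discriminant = (-3)² - 4*(-4) = 9 + 16 = 25.
λ = (-3 ± √25) / 2 = (-3 ± 5) / 2 = -4, 1.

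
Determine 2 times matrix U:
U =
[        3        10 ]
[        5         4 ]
2U =
[        6        20 ]
[       10         8 ]

Scalar multiplication is elementwise: (2U)[i][j] = 2 * U[i][j].
  (2U)[0][0] = 2 * (3) = 6
  (2U)[0][1] = 2 * (10) = 20
  (2U)[1][0] = 2 * (5) = 10
  (2U)[1][1] = 2 * (4) = 8
2U =
[        6        20 ]
[       10         8 ]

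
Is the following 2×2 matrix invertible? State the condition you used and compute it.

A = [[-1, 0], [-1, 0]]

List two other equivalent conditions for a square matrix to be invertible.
No, not invertible; det(A) = 0 (two rows are equal, so the rows are linearly dependent). Equivalent conditions (failing for this A): rank(A) < 2; Ax = 0 has non-trivial solutions; 0 is an eigenvalue; the columns are linearly dependent.

To check invertibility, compute det(A).
In this matrix, row 0 and the last row are identical, so one row is a scalar multiple of another and the rows are linearly dependent.
A matrix with linearly dependent rows has det = 0 and is not invertible.
Equivalent failed conditions:
- rank(A) < 2.
- Ax = 0 has non-trivial solutions.
- 0 is an eigenvalue.
- The columns are linearly dependent.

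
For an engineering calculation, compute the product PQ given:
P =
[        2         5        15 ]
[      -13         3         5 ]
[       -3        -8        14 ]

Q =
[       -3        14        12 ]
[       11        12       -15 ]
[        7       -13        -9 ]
PQ =
[      154      -107      -186 ]
[      107      -211      -246 ]
[       19      -320       -42 ]

Matrix multiplication: (PQ)[i][j] = sum over k of P[i][k] * Q[k][j].
  (PQ)[0][0] = (2)*(-3) + (5)*(11) + (15)*(7) = 154
  (PQ)[0][1] = (2)*(14) + (5)*(12) + (15)*(-13) = -107
  (PQ)[0][2] = (2)*(12) + (5)*(-15) + (15)*(-9) = -186
  (PQ)[1][0] = (-13)*(-3) + (3)*(11) + (5)*(7) = 107
  (PQ)[1][1] = (-13)*(14) + (3)*(12) + (5)*(-13) = -211
  (PQ)[1][2] = (-13)*(12) + (3)*(-15) + (5)*(-9) = -246
  (PQ)[2][0] = (-3)*(-3) + (-8)*(11) + (14)*(7) = 19
  (PQ)[2][1] = (-3)*(14) + (-8)*(12) + (14)*(-13) = -320
  (PQ)[2][2] = (-3)*(12) + (-8)*(-15) + (14)*(-9) = -42
PQ =
[      154      -107      -186 ]
[      107      -211      -246 ]
[       19      -320       -42 ]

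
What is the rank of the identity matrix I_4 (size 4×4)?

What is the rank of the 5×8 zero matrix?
rank(I_4) = 4, rank(0) = 0

The identity I_4 has 4 columns that are the standard basis vectors e_1, …, e_4. These are linearly independent, so all 4 columns are pivots and rank(I_4) = 4.
The 5×8 zero matrix has every entry zero, so every row is the zero row and there are no pivots; rank(0) = 0.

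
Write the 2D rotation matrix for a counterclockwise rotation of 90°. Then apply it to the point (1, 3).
R = [[0, -1], [1, 0]]; R·(1, 3) = (-3, 1)

Rotation matrix formula: R(θ) = [[cos θ, -sin θ], [sin θ, cos θ]]
For θ = 90°:
cos(90°) = 0
sin(90°) = 1
R = [[0, -1], [1, 0]]
Apply to (1, 3): [0·1 + (-1)·3, 1·1 + 0·3] = (-3, 1)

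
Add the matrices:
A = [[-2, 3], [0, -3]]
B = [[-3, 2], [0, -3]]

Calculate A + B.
[[-5, 5], [0, -6]]

Add corresponding elements:
(-2)+(-3)=-5
(3)+(2)=5
(0)+(0)=0
(-3)+(-3)=-6
A + B = [[-5, 5], [0, -6]]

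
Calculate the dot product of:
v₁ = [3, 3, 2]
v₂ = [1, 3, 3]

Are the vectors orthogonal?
18, No

The dot product is the sum of products of corresponding components.
v₁·v₂ = (3)*(1) + (3)*(3) + (2)*(3) = 3 + 9 + 6 = 18.
Two vectors are orthogonal iff their dot product is 0; here the dot product is 18, so the vectors are not orthogonal.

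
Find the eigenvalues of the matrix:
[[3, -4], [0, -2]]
λ = -2 and λ = 3

Characteristic equation: det(A - λI) = 0
λ² - (trace)λ + (det) = 0
λ² - (1)λ + (-6) = 0
λ² - 1λ - 6 = 0
Solving: λ = -2, 3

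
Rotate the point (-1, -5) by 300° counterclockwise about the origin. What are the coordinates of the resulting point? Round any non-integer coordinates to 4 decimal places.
(-4.8301, -1.6340)

Rotation matrix R(θ) = [[cos θ, -sin θ], [sin θ, cos θ]]; for θ = 300°:
R = [[1/2, √3/2], [-√3/2, 1/2]]
Result: R × [-1, -5]ᵀ = [1/2·-1 + (√3/2)·-5, -√3/2·-1 + (1/2)·-5]ᵀ = (-4.8301, -1.6340)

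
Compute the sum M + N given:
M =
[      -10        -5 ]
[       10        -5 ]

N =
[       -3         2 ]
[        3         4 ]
M + N =
[      -13        -3 ]
[       13        -1 ]

Matrix addition is elementwise: (M+N)[i][j] = M[i][j] + N[i][j].
  (M+N)[0][0] = (-10) + (-3) = -13
  (M+N)[0][1] = (-5) + (2) = -3
  (M+N)[1][0] = (10) + (3) = 13
  (M+N)[1][1] = (-5) + (4) = -1
M + N =
[      -13        -3 ]
[       13        -1 ]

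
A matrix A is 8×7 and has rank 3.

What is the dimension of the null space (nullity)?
4

The rank-nullity theorem for an m×n matrix states:
rank(A) + nullity(A) = n (the number of columns).
Here n = 7 and rank(A) = 3, so nullity(A) = 7 - 3 = 4.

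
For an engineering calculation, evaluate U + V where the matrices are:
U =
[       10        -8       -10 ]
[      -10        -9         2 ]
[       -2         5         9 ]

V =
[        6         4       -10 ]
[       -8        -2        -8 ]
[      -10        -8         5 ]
U + V =
[       16        -4       -20 ]
[      -18       -11        -6 ]
[      -12        -3        14 ]

Matrix addition is elementwise: (U+V)[i][j] = U[i][j] + V[i][j].
  (U+V)[0][0] = (10) + (6) = 16
  (U+V)[0][1] = (-8) + (4) = -4
  (U+V)[0][2] = (-10) + (-10) = -20
  (U+V)[1][0] = (-10) + (-8) = -18
  (U+V)[1][1] = (-9) + (-2) = -11
  (U+V)[1][2] = (2) + (-8) = -6
  (U+V)[2][0] = (-2) + (-10) = -12
  (U+V)[2][1] = (5) + (-8) = -3
  (U+V)[2][2] = (9) + (5) = 14
U + V =
[       16        -4       -20 ]
[      -18       -11        -6 ]
[      -12        -3        14 ]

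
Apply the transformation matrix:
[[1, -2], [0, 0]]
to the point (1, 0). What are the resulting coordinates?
(1, 0)

Matrix multiplication:
[[1, -2], [0, 0]] × [1, 0]ᵀ
= [1×1 + -2×0, 0×1 + 0×0]ᵀ
= [1.0000, 0.0000]ᵀ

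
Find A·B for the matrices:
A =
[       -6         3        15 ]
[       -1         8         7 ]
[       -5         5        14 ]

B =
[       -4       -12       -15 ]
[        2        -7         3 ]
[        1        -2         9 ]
AB =
[       45        21       234 ]
[       27       -58       102 ]
[       44        -3       216 ]

Matrix multiplication: (AB)[i][j] = sum over k of A[i][k] * B[k][j].
  (AB)[0][0] = (-6)*(-4) + (3)*(2) + (15)*(1) = 45
  (AB)[0][1] = (-6)*(-12) + (3)*(-7) + (15)*(-2) = 21
  (AB)[0][2] = (-6)*(-15) + (3)*(3) + (15)*(9) = 234
  (AB)[1][0] = (-1)*(-4) + (8)*(2) + (7)*(1) = 27
  (AB)[1][1] = (-1)*(-12) + (8)*(-7) + (7)*(-2) = -58
  (AB)[1][2] = (-1)*(-15) + (8)*(3) + (7)*(9) = 102
  (AB)[2][0] = (-5)*(-4) + (5)*(2) + (14)*(1) = 44
  (AB)[2][1] = (-5)*(-12) + (5)*(-7) + (14)*(-2) = -3
  (AB)[2][2] = (-5)*(-15) + (5)*(3) + (14)*(9) = 216
AB =
[       45        21       234 ]
[       27       -58       102 ]
[       44        -3       216 ]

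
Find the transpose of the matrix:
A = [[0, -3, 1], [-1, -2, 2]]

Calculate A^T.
[[0, -1], [-3, -2], [1, 2]]

The transpose sends entry (i,j) to (j,i); rows become columns.
Row 0 of A: [0, -3, 1] -> column 0 of A^T.
Row 1 of A: [-1, -2, 2] -> column 1 of A^T.
A^T = [[0, -1], [-3, -2], [1, 2]]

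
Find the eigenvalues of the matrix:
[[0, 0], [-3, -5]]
λ = -5 and λ = 0

Characteristic equation: det(A - λI) = 0
λ² - (trace)λ + (det) = 0
λ² - (-5)λ + (0) = 0
λ² + 5λ + 0 = 0
Solving: λ = -5, 0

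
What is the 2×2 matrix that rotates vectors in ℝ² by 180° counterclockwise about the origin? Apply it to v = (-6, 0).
R = [[-1, 0], [0, -1]]; R·v = (6, 0)

A counterclockwise rotation by angle θ in ℝ² has matrix R(θ) = [[cos θ, -sin θ], [sin θ, cos θ]].
For θ = 180°: cos θ = -1, sin θ = 0.
R(180°) = [[-1, 0], [0, -1]].
R·v = [-1·-6 + (0)·0, 0·-6 + -1·0] = (6, 0).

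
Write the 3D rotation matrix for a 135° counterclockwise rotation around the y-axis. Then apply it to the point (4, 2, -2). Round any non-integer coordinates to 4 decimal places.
R = [[-√2/2, 0, √2/2], [0, 1, 0], [-√2/2, 0, -√2/2]]; R·(4, 2, -2) = (-4.2426, 2.0000, -1.4142)

Rotation matrix for 135° around y-axis:
cos(135°) = -√2/2, sin(135°) = √2/2
R = [[-√2/2, 0, √2/2], [0, 1, 0], [-√2/2, 0, -√2/2]]
Apply to (4, 2, -2): R·[4, 2, -2]ᵀ = (-4.2426, 2.0000, -1.4142)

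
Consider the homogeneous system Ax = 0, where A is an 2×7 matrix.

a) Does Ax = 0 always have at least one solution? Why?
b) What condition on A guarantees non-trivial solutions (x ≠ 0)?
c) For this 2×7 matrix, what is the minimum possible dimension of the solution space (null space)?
a) Yes, x = 0 is always a solution. b) When A has linearly dependent columns (rank < n). c) Minimum nullity = 5.

a) x = 0 satisfies A·0 = 0, so the zero vector is always a solution.
b) Non-trivial solutions exist iff the columns of A are linearly dependent, equivalently rank(A) < n (the number of columns).
c) By rank-nullity, rank(A) + nullity(A) = n = 7. Since A has only 2 rows, rank(A) ≤ 2, so nullity(A) ≥ 7 - 2 = 5.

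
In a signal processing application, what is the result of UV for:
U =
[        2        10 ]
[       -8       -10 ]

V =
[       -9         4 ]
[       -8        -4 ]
UV =
[      -98       -32 ]
[      152         8 ]

Matrix multiplication: (UV)[i][j] = sum over k of U[i][k] * V[k][j].
  (UV)[0][0] = (2)*(-9) + (10)*(-8) = -98
  (UV)[0][1] = (2)*(4) + (10)*(-4) = -32
  (UV)[1][0] = (-8)*(-9) + (-10)*(-8) = 152
  (UV)[1][1] = (-8)*(4) + (-10)*(-4) = 8
UV =
[      -98       -32 ]
[      152         8 ]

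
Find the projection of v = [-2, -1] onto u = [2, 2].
[-3/2, -3/2]

The projection of v onto u is proj_u(v) = ((v·u) / (u·u)) · u.
v·u = (-2)*(2) + (-1)*(2) = -6.
u·u = (2)*(2) + (2)*(2) = 8.
coefficient = -6 / 8 = -3/4.
proj_u(v) = -3/4 · [2, 2] = [-3/2, -3/2].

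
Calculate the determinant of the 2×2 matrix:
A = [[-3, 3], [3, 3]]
-18

For A = [[a, b], [c, d]], det(A) = a*d - b*c.
det(A) = (-3)*(3) - (3)*(3) = -9 - 9 = -18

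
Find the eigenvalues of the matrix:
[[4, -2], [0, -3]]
λ = -3 and λ = 4

Characteristic equation: det(A - λI) = 0
λ² - (trace)λ + (det) = 0
λ² - (1)λ + (-12) = 0
λ² - 1λ - 12 = 0
Solving: λ = -3, 4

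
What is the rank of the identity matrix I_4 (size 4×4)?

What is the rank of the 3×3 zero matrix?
rank(I_4) = 4, rank(0) = 0

The identity I_4 has 4 columns that are the standard basis vectors e_1, …, e_4. These are linearly independent, so all 4 columns are pivots and rank(I_4) = 4.
The 3×3 zero matrix has every entry zero, so every row is the zero row and there are no pivots; rank(0) = 0.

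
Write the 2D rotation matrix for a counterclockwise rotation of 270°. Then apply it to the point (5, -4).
R = [[0, 1], [-1, 0]]; R·(5, -4) = (-4, -5)

Rotation matrix formula: R(θ) = [[cos θ, -sin θ], [sin θ, cos θ]]
For θ = 270°:
cos(270°) = 0
sin(270°) = -1
R = [[0, 1], [-1, 0]]
Apply to (5, -4): [0·5 + (1)·-4, -1·5 + 0·-4] = (-4, -5)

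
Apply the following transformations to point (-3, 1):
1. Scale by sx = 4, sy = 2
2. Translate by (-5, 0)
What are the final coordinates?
(-17, 2)

Step 1: Scale (-3, 1) by (sx, sy) = (4, 2) → (-12, 2)
Step 2: Translate by (-5, 0) → (-17, 2)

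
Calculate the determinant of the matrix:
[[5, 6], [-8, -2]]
38

For a 2×2 matrix [[a, b], [c, d]], det = ad - bc
det = (5)(-2) - (6)(-8) = -10 - -48 = 38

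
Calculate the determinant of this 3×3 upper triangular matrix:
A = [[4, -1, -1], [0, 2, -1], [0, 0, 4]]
32

The determinant of a triangular matrix is the product of its diagonal entries (the off-diagonal entries above the diagonal do not affect it).
det(A) = (4) * (2) * (4) = 32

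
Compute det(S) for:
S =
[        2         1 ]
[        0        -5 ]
det(S) = -10

For a 2×2 matrix [[a, b], [c, d]], det = a*d - b*c.
det(S) = (2)*(-5) - (1)*(0) = -10 - 0 = -10.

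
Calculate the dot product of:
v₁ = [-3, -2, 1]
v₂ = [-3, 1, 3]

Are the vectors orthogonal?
10, No

The dot product is the sum of products of corresponding components.
v₁·v₂ = (-3)*(-3) + (-2)*(1) + (1)*(3) = 9 - 2 + 3 = 10.
Two vectors are orthogonal iff their dot product is 0; here the dot product is 10, so the vectors are not orthogonal.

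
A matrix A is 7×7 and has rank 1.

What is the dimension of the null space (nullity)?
6

The rank-nullity theorem for an m×n matrix states:
rank(A) + nullity(A) = n (the number of columns).
Here n = 7 and rank(A) = 1, so nullity(A) = 7 - 1 = 6.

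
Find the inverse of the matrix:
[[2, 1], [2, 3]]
[[3/4, -1/4], [-1/2, 1/2]]

For [[a,b],[c,d]], inverse = (1/det)·[[d,-b],[-c,a]]
det = 2·3 - 1·2 = 4
Inverse = (1/4)·[[3, -1], [-2, 2]]
        = [[3/4, -1/4], [-1/2, 1/2]]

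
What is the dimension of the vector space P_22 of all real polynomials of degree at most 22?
Dimension = 23

A polynomial of degree at most 22 can be written as a₀ + a₁x + a₂x² + … + a_22x^22, with 23 free coefficients a₀, …, a_22.
The set {1, x, x², …, x^22} is a basis: it spans P_22 (every such polynomial is a linear combination of these) and is linearly independent (a polynomial is zero iff all its coefficients are zero).
Therefore dim(P_22) = 22 + 1 = 23.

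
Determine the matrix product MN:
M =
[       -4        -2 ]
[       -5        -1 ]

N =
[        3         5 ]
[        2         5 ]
MN =
[      -16       -30 ]
[      -17       -30 ]

Matrix multiplication: (MN)[i][j] = sum over k of M[i][k] * N[k][j].
  (MN)[0][0] = (-4)*(3) + (-2)*(2) = -16
  (MN)[0][1] = (-4)*(5) + (-2)*(5) = -30
  (MN)[1][0] = (-5)*(3) + (-1)*(2) = -17
  (MN)[1][1] = (-5)*(5) + (-1)*(5) = -30
MN =
[      -16       -30 ]
[      -17       -30 ]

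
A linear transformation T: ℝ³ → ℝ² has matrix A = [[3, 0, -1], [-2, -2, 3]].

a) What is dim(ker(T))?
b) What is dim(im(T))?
dim(ker) = 1, dim(im) = 2

The two rows are not scalar multiples of one another (no single k satisfies row 2 = k × row 1), so they are linearly independent.
Thus rank(A) = 2.
dim(im(T)) = rank(A) = 2.
By the rank-nullity theorem applied to T: ℝ³ → ℝ², rank(A) + nullity(A) = 3 (the domain dimension), so dim(ker(T)) = 3 - 2 = 1.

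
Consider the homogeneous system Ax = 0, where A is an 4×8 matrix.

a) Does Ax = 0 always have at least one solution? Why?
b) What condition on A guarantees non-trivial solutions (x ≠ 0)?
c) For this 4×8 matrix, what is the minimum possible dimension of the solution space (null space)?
a) Yes, x = 0 is always a solution. b) When A has linearly dependent columns (rank < n). c) Minimum nullity = 4.

a) x = 0 satisfies A·0 = 0, so the zero vector is always a solution.
b) Non-trivial solutions exist iff the columns of A are linearly dependent, equivalently rank(A) < n (the number of columns).
c) By rank-nullity, rank(A) + nullity(A) = n = 8. Since A has only 4 rows, rank(A) ≤ 4, so nullity(A) ≥ 8 - 4 = 4.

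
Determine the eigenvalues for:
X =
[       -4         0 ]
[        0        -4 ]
λ = -4, -4

Solve det(X - λI) = 0. For a 2×2 matrix the characteristic equation is λ² - (trace)λ + det = 0.
trace(X) = a + d = -4 - 4 = -8.
det(X) = a*d - b*c = (-4)*(-4) - (0)*(0) = 16 - 0 = 16.
Characteristic equation: λ² - (-8)λ + (16) = 0.
Discriminant = (-8)² - 4*(16) = 64 - 64 = 0.
λ = (-8 ± √0) / 2 = (-8 ± 0) / 2 = -4, -4.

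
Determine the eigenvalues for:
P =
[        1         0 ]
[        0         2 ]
λ = 1, 2

Solve det(P - λI) = 0. For a 2×2 matrix the characteristic equation is λ² - (trace)λ + det = 0.
trace(P) = a + d = 1 + 2 = 3.
det(P) = a*d - b*c = (1)*(2) - (0)*(0) = 2 - 0 = 2.
Characteristic equation: λ² - (3)λ + (2) = 0.
Discriminant = (3)² - 4*(2) = 9 - 8 = 1.
λ = (3 ± √1) / 2 = (3 ± 1) / 2 = 1, 2.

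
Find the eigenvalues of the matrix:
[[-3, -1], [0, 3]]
λ = -3 and λ = 3

Characteristic equation: det(A - λI) = 0
λ² - (trace)λ + (det) = 0
λ² - (0)λ + (-9) = 0
λ² - 0λ - 9 = 0
Solving: λ = -3, 3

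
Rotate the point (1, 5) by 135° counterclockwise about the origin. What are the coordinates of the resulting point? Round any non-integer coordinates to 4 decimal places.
(-4.2426, -2.8284)

Rotation matrix R(θ) = [[cos θ, -sin θ], [sin θ, cos θ]]; for θ = 135°:
R = [[-√2/2, -√2/2], [√2/2, -√2/2]]
Result: R × [1, 5]ᵀ = [-√2/2·1 + (-√2/2)·5, √2/2·1 + (-√2/2)·5]ᵀ = (-4.2426, -2.8284)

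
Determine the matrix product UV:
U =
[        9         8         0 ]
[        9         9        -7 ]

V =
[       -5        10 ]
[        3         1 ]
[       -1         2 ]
UV =
[      -21        98 ]
[      -11        85 ]

Matrix multiplication: (UV)[i][j] = sum over k of U[i][k] * V[k][j].
  (UV)[0][0] = (9)*(-5) + (8)*(3) + (0)*(-1) = -21
  (UV)[0][1] = (9)*(10) + (8)*(1) + (0)*(2) = 98
  (UV)[1][0] = (9)*(-5) + (9)*(3) + (-7)*(-1) = -11
  (UV)[1][1] = (9)*(10) + (9)*(1) + (-7)*(2) = 85
UV =
[      -21        98 ]
[      -11        85 ]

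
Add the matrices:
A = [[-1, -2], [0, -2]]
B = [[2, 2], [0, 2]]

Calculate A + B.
[[1, 0], [0, 0]]

Add corresponding elements:
(-1)+(2)=1
(-2)+(2)=0
(0)+(0)=0
(-2)+(2)=0
A + B = [[1, 0], [0, 0]]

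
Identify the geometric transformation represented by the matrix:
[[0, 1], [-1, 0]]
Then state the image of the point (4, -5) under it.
rotation by 90° clockwise (i.e., 270° counterclockwise); image of (4, -5) is (-5, -4)

This matches the form [[cos θ, -sin θ], [sin θ, cos θ]] of a rotation matrix; reading off cos θ and sin θ gives the angle.
The matrix [[0, 1], [-1, 0]] represents: rotation by 90° clockwise (i.e., 270° counterclockwise).
Applying it to (4, -5): [0·4 + 1·-5, -1·4 + 0·-5] = (-5, -4).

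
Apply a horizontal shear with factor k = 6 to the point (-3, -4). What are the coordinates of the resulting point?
(-27, -4)

Shear matrix for horizontal shear with factor k = 6:
[[1, 6], [0, 1]]
Result: (-3, -4) → (-27, -4)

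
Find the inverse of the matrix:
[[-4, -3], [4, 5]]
[[-5/8, -3/8], [1/2, 1/2]]

For [[a,b],[c,d]], inverse = (1/det)·[[d,-b],[-c,a]]
det = -4·5 - -3·4 = -8
Inverse = (1/-8)·[[5, 3], [-4, -4]]
        = [[-5/8, -3/8], [1/2, 1/2]]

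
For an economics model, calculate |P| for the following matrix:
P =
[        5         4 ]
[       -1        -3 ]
det(P) = -11

For a 2×2 matrix [[a, b], [c, d]], det = a*d - b*c.
det(P) = (5)*(-3) - (4)*(-1) = -15 + 4 = -11.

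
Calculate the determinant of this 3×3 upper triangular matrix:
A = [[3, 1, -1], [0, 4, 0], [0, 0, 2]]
24

The determinant of a triangular matrix is the product of its diagonal entries (the off-diagonal entries above the diagonal do not affect it).
det(A) = (3) * (4) * (2) = 24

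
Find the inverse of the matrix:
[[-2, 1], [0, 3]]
[[-1/2, 1/6], [0, 1/3]]

For [[a,b],[c,d]], inverse = (1/det)·[[d,-b],[-c,a]]
det = -2·3 - 1·0 = -6
Inverse = (1/-6)·[[3, -1], [0, -2]]
        = [[-1/2, 1/6], [0, 1/3]]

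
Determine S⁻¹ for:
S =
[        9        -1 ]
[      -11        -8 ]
det(S) = -83
S⁻¹ =
[     8/83     -1/83 ]
[   -11/83     -9/83 ]

For a 2×2 matrix S = [[a, b], [c, d]] with det(S) ≠ 0, S⁻¹ = (1/det(S)) * [[d, -b], [-c, a]].
det(S) = (9)*(-8) - (-1)*(-11) = -72 - 11 = -83.
S⁻¹ = (1/-83) * [[-8, 1], [11, 9]].
Dividing each entry by -83 and reducing:
S⁻¹ =
[     8/83     -1/83 ]
[   -11/83     -9/83 ]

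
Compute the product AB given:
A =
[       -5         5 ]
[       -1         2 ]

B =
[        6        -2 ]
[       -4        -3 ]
AB =
[      -50        -5 ]
[      -14        -4 ]

Matrix multiplication: (AB)[i][j] = sum over k of A[i][k] * B[k][j].
  (AB)[0][0] = (-5)*(6) + (5)*(-4) = -50
  (AB)[0][1] = (-5)*(-2) + (5)*(-3) = -5
  (AB)[1][0] = (-1)*(6) + (2)*(-4) = -14
  (AB)[1][1] = (-1)*(-2) + (2)*(-3) = -4
AB =
[      -50        -5 ]
[      -14        -4 ]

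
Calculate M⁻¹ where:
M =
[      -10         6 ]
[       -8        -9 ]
det(M) = 138
M⁻¹ =
[    -3/46     -1/23 ]
[     4/69     -5/69 ]

For a 2×2 matrix M = [[a, b], [c, d]] with det(M) ≠ 0, M⁻¹ = (1/det(M)) * [[d, -b], [-c, a]].
det(M) = (-10)*(-9) - (6)*(-8) = 90 + 48 = 138.
M⁻¹ = (1/138) * [[-9, -6], [8, -10]].
Dividing each entry by 138 and reducing:
M⁻¹ =
[    -3/46     -1/23 ]
[     4/69     -5/69 ]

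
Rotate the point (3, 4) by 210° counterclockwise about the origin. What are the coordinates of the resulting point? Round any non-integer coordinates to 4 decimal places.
(-0.5981, -4.9641)

Rotation matrix R(θ) = [[cos θ, -sin θ], [sin θ, cos θ]]; for θ = 210°:
R = [[-√3/2, 1/2], [-1/2, -√3/2]]
Result: R × [3, 4]ᵀ = [-√3/2·3 + (1/2)·4, -1/2·3 + (-√3/2)·4]ᵀ = (-0.5981, -4.9641)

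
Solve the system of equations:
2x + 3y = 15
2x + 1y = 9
x = 3, y = 3

Use elimination (row reduction):
Equation 1: 2x + 3y = 15.
Equation 2: 2x + 1y = 9.
Multiply Eq1 by 2 and Eq2 by 2: 4x + 6y = 30;  4x + 2y = 18.
Subtract: (-4)y = -12, so y = 3.
Back-substitute into Eq1: 2x + 3*(3) = 15, so x = 3.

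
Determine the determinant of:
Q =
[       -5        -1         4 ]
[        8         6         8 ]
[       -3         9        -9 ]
det(Q) = 942

Expand along row 0 (cofactor expansion): det(Q) = a*(e*i - f*h) - b*(d*i - f*g) + c*(d*h - e*g), where the 3×3 is [[a, b, c], [d, e, f], [g, h, i]].
Minor M_00 = (6)*(-9) - (8)*(9) = -54 - 72 = -126.
Minor M_01 = (8)*(-9) - (8)*(-3) = -72 + 24 = -48.
Minor M_02 = (8)*(9) - (6)*(-3) = 72 + 18 = 90.
det(Q) = (-5)*(-126) - (-1)*(-48) + (4)*(90) = 630 - 48 + 360 = 942.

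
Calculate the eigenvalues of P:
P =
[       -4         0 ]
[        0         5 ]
λ = -4, 5

Solve det(P - λI) = 0. For a 2×2 matrix the characteristic equation is λ² - (trace)λ + det = 0.
trace(P) = a + d = -4 + 5 = 1.
det(P) = a*d - b*c = (-4)*(5) - (0)*(0) = -20 - 0 = -20.
Characteristic equation: λ² - (1)λ + (-20) = 0.
Discriminant = (1)² - 4*(-20) = 1 + 80 = 81.
λ = (1 ± √81) / 2 = (1 ± 9) / 2 = -4, 5.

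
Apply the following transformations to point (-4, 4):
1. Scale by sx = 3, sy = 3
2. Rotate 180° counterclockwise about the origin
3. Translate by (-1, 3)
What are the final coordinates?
(11, -9)

Step 1: Scale → (-12, 12)
Step 2: Rotate 180° → (12, -12)
Step 3: Translate → (11, -9)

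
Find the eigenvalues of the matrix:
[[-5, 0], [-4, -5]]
λ = -5 and λ = -5

Characteristic equation: det(A - λI) = 0
λ² - (trace)λ + (det) = 0
λ² - (-10)λ + (25) = 0
λ² + 10λ + 25 = 0
Solving: λ = -5, -5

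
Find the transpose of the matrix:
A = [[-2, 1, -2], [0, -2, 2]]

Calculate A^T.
[[-2, 0], [1, -2], [-2, 2]]

The transpose sends entry (i,j) to (j,i); rows become columns.
Row 0 of A: [-2, 1, -2] -> column 0 of A^T.
Row 1 of A: [0, -2, 2] -> column 1 of A^T.
A^T = [[-2, 0], [1, -2], [-2, 2]]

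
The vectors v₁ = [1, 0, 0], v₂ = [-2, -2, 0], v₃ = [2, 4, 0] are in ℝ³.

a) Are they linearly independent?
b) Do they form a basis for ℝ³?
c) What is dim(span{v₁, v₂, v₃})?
Not independent, not a basis, dim(span) = 2

Check whether v₃ can be written as a linear combination of v₁ and v₂.
v₃ = (-2)·v₁ + (-2)·v₂ = [2, 4, 0], so the three vectors are linearly dependent.
Thus they do not form a basis for ℝ³, and dim(span{v₁, v₂, v₃}) = 2 (spanned by v₁ and v₂).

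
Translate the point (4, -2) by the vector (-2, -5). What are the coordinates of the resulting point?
(2, -7)

Translation by (-2, -5):
x' = 4 + -2 = 2
y' = -2 + -5 = -7
Homogeneous matrix: [[1, 0, -2], [0, 1, -5], [0, 0, 1]]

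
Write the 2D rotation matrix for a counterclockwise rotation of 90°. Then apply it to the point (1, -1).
R = [[0, -1], [1, 0]]; R·(1, -1) = (1, 1)

Rotation matrix formula: R(θ) = [[cos θ, -sin θ], [sin θ, cos θ]]
For θ = 90°:
cos(90°) = 0
sin(90°) = 1
R = [[0, -1], [1, 0]]
Apply to (1, -1): [0·1 + (-1)·-1, 1·1 + 0·-1] = (1, 1)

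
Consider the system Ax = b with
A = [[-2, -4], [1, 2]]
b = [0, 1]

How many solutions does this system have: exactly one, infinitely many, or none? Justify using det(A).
No solution

det(A) = (-2)*(2) - (-4)*(1) = 0, so A is singular.
The column space of A is span(column 1) = span([-2, 1]).
b = [0, 1] is not a scalar multiple of column 1, so b ∉ column space and the system is inconsistent — no solution.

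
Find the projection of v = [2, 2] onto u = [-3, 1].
[6/5, -2/5]

The projection of v onto u is proj_u(v) = ((v·u) / (u·u)) · u.
v·u = (2)*(-3) + (2)*(1) = -4.
u·u = (-3)*(-3) + (1)*(1) = 10.
coefficient = -4 / 10 = -2/5.
proj_u(v) = -2/5 · [-3, 1] = [6/5, -2/5].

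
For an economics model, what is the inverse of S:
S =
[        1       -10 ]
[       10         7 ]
det(S) = 107
S⁻¹ =
[    7/107    10/107 ]
[  -10/107     1/107 ]

For a 2×2 matrix S = [[a, b], [c, d]] with det(S) ≠ 0, S⁻¹ = (1/det(S)) * [[d, -b], [-c, a]].
det(S) = (1)*(7) - (-10)*(10) = 7 + 100 = 107.
S⁻¹ = (1/107) * [[7, 10], [-10, 1]].
Dividing each entry by 107 and reducing:
S⁻¹ =
[    7/107    10/107 ]
[  -10/107     1/107 ]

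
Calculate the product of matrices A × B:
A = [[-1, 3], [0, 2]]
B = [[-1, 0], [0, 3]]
[[1, 9], [0, 6]]

Matrix multiplication:
C[0][0] = -1×-1 + 3×0 = 1
C[0][1] = -1×0 + 3×3 = 9
C[1][0] = 0×-1 + 2×0 = 0
C[1][1] = 0×0 + 2×3 = 6
Result: [[1, 9], [0, 6]]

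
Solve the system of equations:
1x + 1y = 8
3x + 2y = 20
x = 4, y = 4

Use elimination (row reduction):
Equation 1: 1x + 1y = 8.
Equation 2: 3x + 2y = 20.
Multiply Eq1 by 3 and Eq2 by 1: 3x + 3y = 24;  3x + 2y = 20.
Subtract: (-1)y = -4, so y = 4.
Back-substitute into Eq1: 1x + 1*(4) = 8, so x = 4.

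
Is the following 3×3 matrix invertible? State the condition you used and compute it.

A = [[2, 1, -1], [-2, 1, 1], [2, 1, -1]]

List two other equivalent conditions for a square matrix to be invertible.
No, not invertible; det(A) = 0 (two rows are equal, so the rows are linearly dependent). Equivalent conditions (failing for this A): rank(A) < 3; Ax = 0 has non-trivial solutions; 0 is an eigenvalue; the columns are linearly dependent.

To check invertibility, compute det(A).
In this matrix, row 0 and the last row are identical, so one row is a scalar multiple of another and the rows are linearly dependent.
A matrix with linearly dependent rows has det = 0 and is not invertible.
Equivalent failed conditions:
- rank(A) < 3.
- Ax = 0 has non-trivial solutions.
- 0 is an eigenvalue.
- The columns are linearly dependent.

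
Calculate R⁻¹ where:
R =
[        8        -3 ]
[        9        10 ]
det(R) = 107
R⁻¹ =
[   10/107     3/107 ]
[   -9/107     8/107 ]

For a 2×2 matrix R = [[a, b], [c, d]] with det(R) ≠ 0, R⁻¹ = (1/det(R)) * [[d, -b], [-c, a]].
det(R) = (8)*(10) - (-3)*(9) = 80 + 27 = 107.
R⁻¹ = (1/107) * [[10, 3], [-9, 8]].
Dividing each entry by 107 and reducing:
R⁻¹ =
[   10/107     3/107 ]
[   -9/107     8/107 ]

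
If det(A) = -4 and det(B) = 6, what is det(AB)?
-24

Use the multiplicative property of determinants: det(AB) = det(A)*det(B).
det(AB) = (-4)*(6) = -24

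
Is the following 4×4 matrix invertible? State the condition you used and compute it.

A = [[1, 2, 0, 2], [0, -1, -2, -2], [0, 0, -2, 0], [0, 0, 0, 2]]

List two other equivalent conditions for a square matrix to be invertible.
Yes, invertible; det(A) = 4 ≠ 0. Equivalent conditions: rank(A) = 4; Ax = 0 has only the trivial solution; 0 is not an eigenvalue; the columns of A are linearly independent.

To check invertibility, compute det(A).
The given matrix is triangular, so det(A) equals the product of its diagonal entries = 4 ≠ 0.
Since det(A) ≠ 0, A is invertible.
Equivalent conditions for a square matrix A to be invertible:
- rank(A) = 4 (full rank).
- The homogeneous system Ax = 0 has only the trivial solution x = 0.
- 0 is not an eigenvalue of A.
- The columns (equivalently rows) of A are linearly independent.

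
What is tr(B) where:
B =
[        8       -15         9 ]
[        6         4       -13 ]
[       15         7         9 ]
tr(B) = 8 + 4 + 9 = 21

The trace of a square matrix is the sum of its diagonal entries.
Diagonal entries of B: B[0][0] = 8, B[1][1] = 4, B[2][2] = 9.
tr(B) = 8 + 4 + 9 = 21.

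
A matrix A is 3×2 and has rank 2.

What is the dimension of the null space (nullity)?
0

The rank-nullity theorem for an m×n matrix states:
rank(A) + nullity(A) = n (the number of columns).
Here n = 2 and rank(A) = 2, so nullity(A) = 2 - 2 = 0.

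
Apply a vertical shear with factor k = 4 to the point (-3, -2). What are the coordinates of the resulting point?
(-3, -14)

Shear matrix for vertical shear with factor k = 4:
[[1, 0], [4, 1]]
Result: (-3, -2) → (-3, -14)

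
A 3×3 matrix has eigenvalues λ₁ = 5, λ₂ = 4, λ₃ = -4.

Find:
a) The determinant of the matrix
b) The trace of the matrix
det = -80, trace = 5

Two standard eigenvalue identities:
- det(A) equals the product of the eigenvalues (counted with multiplicity).
- trace(A) equals the sum of the eigenvalues.
det(A) = (5)*(4)*(-4) = -80.
trace(A) = 5 + 4 - 4 = 5.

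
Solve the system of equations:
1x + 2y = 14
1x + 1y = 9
x = 4, y = 5

Use elimination (row reduction):
Equation 1: 1x + 2y = 14.
Equation 2: 1x + 1y = 9.
Multiply Eq1 by 1 and Eq2 by 1: 1x + 2y = 14;  1x + 1y = 9.
Subtract: (-1)y = -5, so y = 5.
Back-substitute into Eq1: 1x + 2*(5) = 14, so x = 4.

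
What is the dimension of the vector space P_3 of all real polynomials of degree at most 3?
Dimension = 4

A polynomial of degree at most 3 can be written as a₀ + a₁x + a₂x² + a₃x³, with 4 free coefficients a₀, a₁, a₂, a₃.
The set {1, x, x², x³} is a basis: it spans P_3 (every such polynomial is a linear combination of these) and is linearly independent (a polynomial is zero iff all its coefficients are zero).
Therefore dim(P_3) = 3 + 1 = 4.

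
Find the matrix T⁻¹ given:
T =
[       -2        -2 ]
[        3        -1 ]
det(T) = 8
T⁻¹ =
[     -1/8       1/4 ]
[     -3/8      -1/4 ]

For a 2×2 matrix T = [[a, b], [c, d]] with det(T) ≠ 0, T⁻¹ = (1/det(T)) * [[d, -b], [-c, a]].
det(T) = (-2)*(-1) - (-2)*(3) = 2 + 6 = 8.
T⁻¹ = (1/8) * [[-1, 2], [-3, -2]].
Dividing each entry by 8 and reducing:
T⁻¹ =
[     -1/8       1/4 ]
[     -3/8      -1/4 ]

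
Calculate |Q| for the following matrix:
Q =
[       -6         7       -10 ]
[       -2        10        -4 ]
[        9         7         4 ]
det(Q) = 436

Expand along row 0 (cofactor expansion): det(Q) = a*(e*i - f*h) - b*(d*i - f*g) + c*(d*h - e*g), where the 3×3 is [[a, b, c], [d, e, f], [g, h, i]].
Minor M_00 = (10)*(4) - (-4)*(7) = 40 + 28 = 68.
Minor M_01 = (-2)*(4) - (-4)*(9) = -8 + 36 = 28.
Minor M_02 = (-2)*(7) - (10)*(9) = -14 - 90 = -104.
det(Q) = (-6)*(68) - (7)*(28) + (-10)*(-104) = -408 - 196 + 1040 = 436.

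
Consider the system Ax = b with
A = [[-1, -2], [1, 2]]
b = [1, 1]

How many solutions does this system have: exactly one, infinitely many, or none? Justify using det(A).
No solution

det(A) = (-1)*(2) - (-2)*(1) = 0, so A is singular.
The column space of A is span(column 1) = span([-1, 1]).
b = [1, 1] is not a scalar multiple of column 1, so b ∉ column space and the system is inconsistent — no solution.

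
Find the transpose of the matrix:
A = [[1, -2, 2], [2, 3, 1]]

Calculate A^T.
[[1, 2], [-2, 3], [2, 1]]

The transpose sends entry (i,j) to (j,i); rows become columns.
Row 0 of A: [1, -2, 2] -> column 0 of A^T.
Row 1 of A: [2, 3, 1] -> column 1 of A^T.
A^T = [[1, 2], [-2, 3], [2, 1]]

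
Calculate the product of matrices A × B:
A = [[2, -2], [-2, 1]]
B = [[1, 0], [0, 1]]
[[2, -2], [-2, 1]]

Matrix multiplication:
C[0][0] = 2×1 + -2×0 = 2
C[0][1] = 2×0 + -2×1 = -2
C[1][0] = -2×1 + 1×0 = -2
C[1][1] = -2×0 + 1×1 = 1
Result: [[2, -2], [-2, 1]]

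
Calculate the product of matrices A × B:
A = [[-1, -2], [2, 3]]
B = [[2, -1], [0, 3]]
[[-2, -5], [4, 7]]

Matrix multiplication:
C[0][0] = -1×2 + -2×0 = -2
C[0][1] = -1×-1 + -2×3 = -5
C[1][0] = 2×2 + 3×0 = 4
C[1][1] = 2×-1 + 3×3 = 7
Result: [[-2, -5], [4, 7]]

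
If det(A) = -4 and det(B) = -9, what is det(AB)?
36

Use the multiplicative property of determinants: det(AB) = det(A)*det(B).
det(AB) = (-4)*(-9) = 36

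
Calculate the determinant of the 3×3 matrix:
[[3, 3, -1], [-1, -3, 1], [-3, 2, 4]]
-28

Expansion along first row:
det = 3·det([[-3,1],[2,4]]) - 3·det([[-1,1],[-3,4]]) + -1·det([[-1,-3],[-3,2]])
    = 3·(-3·4 - 1·2) - 3·(-1·4 - 1·-3) + -1·(-1·2 - -3·-3)
    = 3·-14 - 3·-1 + -1·-11
    = -42 + 3 + 11 = -28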